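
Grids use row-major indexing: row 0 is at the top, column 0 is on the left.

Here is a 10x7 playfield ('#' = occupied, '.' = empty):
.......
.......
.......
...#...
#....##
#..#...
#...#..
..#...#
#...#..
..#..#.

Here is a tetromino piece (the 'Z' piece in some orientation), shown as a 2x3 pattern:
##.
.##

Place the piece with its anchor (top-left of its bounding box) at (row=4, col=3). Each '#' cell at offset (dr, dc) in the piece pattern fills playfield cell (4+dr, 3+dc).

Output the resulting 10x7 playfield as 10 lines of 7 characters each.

Fill (4+0,3+0) = (4,3)
Fill (4+0,3+1) = (4,4)
Fill (4+1,3+1) = (5,4)
Fill (4+1,3+2) = (5,5)

Answer: .......
.......
.......
...#...
#..####
#..###.
#...#..
..#...#
#...#..
..#..#.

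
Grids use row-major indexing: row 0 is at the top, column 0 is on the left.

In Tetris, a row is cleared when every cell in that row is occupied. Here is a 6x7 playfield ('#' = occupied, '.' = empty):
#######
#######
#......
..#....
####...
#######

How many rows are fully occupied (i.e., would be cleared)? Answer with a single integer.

Answer: 3

Derivation:
Check each row:
  row 0: 0 empty cells -> FULL (clear)
  row 1: 0 empty cells -> FULL (clear)
  row 2: 6 empty cells -> not full
  row 3: 6 empty cells -> not full
  row 4: 3 empty cells -> not full
  row 5: 0 empty cells -> FULL (clear)
Total rows cleared: 3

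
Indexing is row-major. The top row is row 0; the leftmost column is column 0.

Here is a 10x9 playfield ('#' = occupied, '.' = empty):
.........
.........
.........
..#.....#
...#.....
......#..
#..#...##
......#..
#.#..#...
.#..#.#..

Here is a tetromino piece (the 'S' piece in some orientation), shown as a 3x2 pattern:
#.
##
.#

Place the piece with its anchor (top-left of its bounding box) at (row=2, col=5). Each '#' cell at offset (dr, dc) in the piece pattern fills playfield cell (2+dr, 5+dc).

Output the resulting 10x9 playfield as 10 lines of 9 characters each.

Answer: .........
.........
.....#...
..#..##.#
...#..#..
......#..
#..#...##
......#..
#.#..#...
.#..#.#..

Derivation:
Fill (2+0,5+0) = (2,5)
Fill (2+1,5+0) = (3,5)
Fill (2+1,5+1) = (3,6)
Fill (2+2,5+1) = (4,6)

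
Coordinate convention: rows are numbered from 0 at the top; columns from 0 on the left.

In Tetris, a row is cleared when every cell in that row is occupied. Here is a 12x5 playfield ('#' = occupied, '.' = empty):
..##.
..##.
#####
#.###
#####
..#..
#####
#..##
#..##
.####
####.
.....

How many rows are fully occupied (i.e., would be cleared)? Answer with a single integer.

Check each row:
  row 0: 3 empty cells -> not full
  row 1: 3 empty cells -> not full
  row 2: 0 empty cells -> FULL (clear)
  row 3: 1 empty cell -> not full
  row 4: 0 empty cells -> FULL (clear)
  row 5: 4 empty cells -> not full
  row 6: 0 empty cells -> FULL (clear)
  row 7: 2 empty cells -> not full
  row 8: 2 empty cells -> not full
  row 9: 1 empty cell -> not full
  row 10: 1 empty cell -> not full
  row 11: 5 empty cells -> not full
Total rows cleared: 3

Answer: 3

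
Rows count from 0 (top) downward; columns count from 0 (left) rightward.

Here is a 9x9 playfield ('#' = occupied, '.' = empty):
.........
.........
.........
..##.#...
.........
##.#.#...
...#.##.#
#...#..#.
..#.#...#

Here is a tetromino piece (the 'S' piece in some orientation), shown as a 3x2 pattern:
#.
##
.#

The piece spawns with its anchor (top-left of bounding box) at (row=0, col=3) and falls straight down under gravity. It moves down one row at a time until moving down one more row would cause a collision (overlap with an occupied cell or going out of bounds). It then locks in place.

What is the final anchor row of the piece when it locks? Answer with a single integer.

Answer: 1

Derivation:
Spawn at (row=0, col=3). Try each row:
  row 0: fits
  row 1: fits
  row 2: blocked -> lock at row 1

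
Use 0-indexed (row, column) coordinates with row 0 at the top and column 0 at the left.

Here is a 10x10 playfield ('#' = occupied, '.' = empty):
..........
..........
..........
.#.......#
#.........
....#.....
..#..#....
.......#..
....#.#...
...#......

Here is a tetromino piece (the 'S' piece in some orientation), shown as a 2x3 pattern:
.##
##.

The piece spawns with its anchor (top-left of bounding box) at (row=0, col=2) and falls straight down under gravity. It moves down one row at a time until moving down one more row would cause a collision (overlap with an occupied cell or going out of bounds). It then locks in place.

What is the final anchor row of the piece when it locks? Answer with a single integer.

Spawn at (row=0, col=2). Try each row:
  row 0: fits
  row 1: fits
  row 2: fits
  row 3: fits
  row 4: fits
  row 5: blocked -> lock at row 4

Answer: 4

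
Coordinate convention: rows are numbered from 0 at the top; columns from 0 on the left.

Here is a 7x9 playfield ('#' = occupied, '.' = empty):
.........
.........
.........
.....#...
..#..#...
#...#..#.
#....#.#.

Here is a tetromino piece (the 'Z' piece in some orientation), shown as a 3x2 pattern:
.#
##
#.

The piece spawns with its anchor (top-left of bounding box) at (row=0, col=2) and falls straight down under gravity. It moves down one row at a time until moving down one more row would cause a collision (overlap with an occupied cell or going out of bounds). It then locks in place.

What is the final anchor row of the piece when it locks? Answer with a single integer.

Spawn at (row=0, col=2). Try each row:
  row 0: fits
  row 1: fits
  row 2: blocked -> lock at row 1

Answer: 1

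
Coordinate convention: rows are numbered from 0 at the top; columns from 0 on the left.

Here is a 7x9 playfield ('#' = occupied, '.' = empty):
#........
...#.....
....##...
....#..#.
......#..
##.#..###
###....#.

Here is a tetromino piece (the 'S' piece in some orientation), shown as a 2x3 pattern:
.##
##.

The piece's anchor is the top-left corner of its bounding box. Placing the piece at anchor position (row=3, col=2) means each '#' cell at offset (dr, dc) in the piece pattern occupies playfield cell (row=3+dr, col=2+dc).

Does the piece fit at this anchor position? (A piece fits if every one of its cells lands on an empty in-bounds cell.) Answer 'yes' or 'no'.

Answer: no

Derivation:
Check each piece cell at anchor (3, 2):
  offset (0,1) -> (3,3): empty -> OK
  offset (0,2) -> (3,4): occupied ('#') -> FAIL
  offset (1,0) -> (4,2): empty -> OK
  offset (1,1) -> (4,3): empty -> OK
All cells valid: no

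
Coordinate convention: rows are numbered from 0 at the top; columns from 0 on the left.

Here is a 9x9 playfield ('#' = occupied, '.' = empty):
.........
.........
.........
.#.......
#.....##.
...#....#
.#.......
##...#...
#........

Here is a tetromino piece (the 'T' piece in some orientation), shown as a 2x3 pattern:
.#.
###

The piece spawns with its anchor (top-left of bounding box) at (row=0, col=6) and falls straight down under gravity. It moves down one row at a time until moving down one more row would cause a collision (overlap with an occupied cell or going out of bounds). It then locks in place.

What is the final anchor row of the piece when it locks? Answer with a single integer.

Spawn at (row=0, col=6). Try each row:
  row 0: fits
  row 1: fits
  row 2: fits
  row 3: blocked -> lock at row 2

Answer: 2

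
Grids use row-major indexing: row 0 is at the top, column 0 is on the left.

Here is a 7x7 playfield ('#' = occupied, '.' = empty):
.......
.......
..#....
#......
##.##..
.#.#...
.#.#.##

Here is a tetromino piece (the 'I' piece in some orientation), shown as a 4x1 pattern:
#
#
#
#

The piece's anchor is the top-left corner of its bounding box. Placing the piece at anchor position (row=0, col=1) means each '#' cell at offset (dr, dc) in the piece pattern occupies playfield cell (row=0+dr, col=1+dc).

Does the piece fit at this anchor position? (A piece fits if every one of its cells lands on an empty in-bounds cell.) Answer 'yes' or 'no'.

Check each piece cell at anchor (0, 1):
  offset (0,0) -> (0,1): empty -> OK
  offset (1,0) -> (1,1): empty -> OK
  offset (2,0) -> (2,1): empty -> OK
  offset (3,0) -> (3,1): empty -> OK
All cells valid: yes

Answer: yes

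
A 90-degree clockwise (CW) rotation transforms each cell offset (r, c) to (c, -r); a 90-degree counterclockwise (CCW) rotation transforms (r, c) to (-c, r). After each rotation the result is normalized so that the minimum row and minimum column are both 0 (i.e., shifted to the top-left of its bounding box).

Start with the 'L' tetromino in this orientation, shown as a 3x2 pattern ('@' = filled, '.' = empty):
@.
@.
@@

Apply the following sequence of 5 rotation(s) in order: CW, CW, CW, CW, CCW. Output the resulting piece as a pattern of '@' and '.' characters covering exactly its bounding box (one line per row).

Start:
@.
@.
@@
After rotation 1 (CW):
@@@
@..
After rotation 2 (CW):
@@
.@
.@
After rotation 3 (CW):
..@
@@@
After rotation 4 (CW):
@.
@.
@@
After rotation 5 (CCW):
..@
@@@

Answer: ..@
@@@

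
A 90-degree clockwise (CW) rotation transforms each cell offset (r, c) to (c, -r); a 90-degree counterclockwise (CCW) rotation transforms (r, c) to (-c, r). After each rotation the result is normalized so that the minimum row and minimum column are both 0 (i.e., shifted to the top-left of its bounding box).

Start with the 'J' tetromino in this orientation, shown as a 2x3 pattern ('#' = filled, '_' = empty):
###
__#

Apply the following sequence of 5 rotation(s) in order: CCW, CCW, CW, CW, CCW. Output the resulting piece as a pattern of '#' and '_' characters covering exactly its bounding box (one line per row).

Start:
###
__#
After rotation 1 (CCW):
##
#_
#_
After rotation 2 (CCW):
#__
###
After rotation 3 (CW):
##
#_
#_
After rotation 4 (CW):
###
__#
After rotation 5 (CCW):
##
#_
#_

Answer: ##
#_
#_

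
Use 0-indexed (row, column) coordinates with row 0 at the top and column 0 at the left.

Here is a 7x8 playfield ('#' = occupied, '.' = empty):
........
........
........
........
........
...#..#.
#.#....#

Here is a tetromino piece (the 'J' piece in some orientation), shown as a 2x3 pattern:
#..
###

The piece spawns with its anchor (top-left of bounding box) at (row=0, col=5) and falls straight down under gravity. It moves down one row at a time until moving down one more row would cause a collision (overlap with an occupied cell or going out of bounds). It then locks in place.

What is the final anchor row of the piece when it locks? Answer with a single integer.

Answer: 3

Derivation:
Spawn at (row=0, col=5). Try each row:
  row 0: fits
  row 1: fits
  row 2: fits
  row 3: fits
  row 4: blocked -> lock at row 3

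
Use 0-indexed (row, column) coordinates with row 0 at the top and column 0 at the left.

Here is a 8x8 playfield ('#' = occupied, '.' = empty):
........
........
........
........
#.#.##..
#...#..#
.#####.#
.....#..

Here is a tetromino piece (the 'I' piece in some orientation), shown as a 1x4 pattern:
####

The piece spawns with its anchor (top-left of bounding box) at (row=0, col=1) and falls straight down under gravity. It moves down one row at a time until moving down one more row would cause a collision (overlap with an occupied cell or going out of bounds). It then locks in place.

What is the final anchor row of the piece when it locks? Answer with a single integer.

Spawn at (row=0, col=1). Try each row:
  row 0: fits
  row 1: fits
  row 2: fits
  row 3: fits
  row 4: blocked -> lock at row 3

Answer: 3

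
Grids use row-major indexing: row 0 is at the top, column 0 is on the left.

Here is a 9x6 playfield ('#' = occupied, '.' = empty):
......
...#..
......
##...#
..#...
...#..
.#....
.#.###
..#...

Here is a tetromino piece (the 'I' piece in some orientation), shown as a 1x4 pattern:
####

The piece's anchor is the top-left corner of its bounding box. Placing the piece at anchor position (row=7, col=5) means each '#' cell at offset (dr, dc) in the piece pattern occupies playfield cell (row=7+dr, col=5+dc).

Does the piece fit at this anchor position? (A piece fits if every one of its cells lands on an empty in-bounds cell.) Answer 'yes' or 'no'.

Check each piece cell at anchor (7, 5):
  offset (0,0) -> (7,5): occupied ('#') -> FAIL
  offset (0,1) -> (7,6): out of bounds -> FAIL
  offset (0,2) -> (7,7): out of bounds -> FAIL
  offset (0,3) -> (7,8): out of bounds -> FAIL
All cells valid: no

Answer: no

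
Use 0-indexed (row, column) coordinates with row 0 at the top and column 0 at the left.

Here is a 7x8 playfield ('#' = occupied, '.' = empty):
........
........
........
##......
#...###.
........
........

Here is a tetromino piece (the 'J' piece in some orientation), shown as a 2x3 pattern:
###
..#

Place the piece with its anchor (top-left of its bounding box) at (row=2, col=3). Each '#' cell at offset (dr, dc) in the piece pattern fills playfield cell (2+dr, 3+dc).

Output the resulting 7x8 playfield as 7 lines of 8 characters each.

Answer: ........
........
...###..
##...#..
#...###.
........
........

Derivation:
Fill (2+0,3+0) = (2,3)
Fill (2+0,3+1) = (2,4)
Fill (2+0,3+2) = (2,5)
Fill (2+1,3+2) = (3,5)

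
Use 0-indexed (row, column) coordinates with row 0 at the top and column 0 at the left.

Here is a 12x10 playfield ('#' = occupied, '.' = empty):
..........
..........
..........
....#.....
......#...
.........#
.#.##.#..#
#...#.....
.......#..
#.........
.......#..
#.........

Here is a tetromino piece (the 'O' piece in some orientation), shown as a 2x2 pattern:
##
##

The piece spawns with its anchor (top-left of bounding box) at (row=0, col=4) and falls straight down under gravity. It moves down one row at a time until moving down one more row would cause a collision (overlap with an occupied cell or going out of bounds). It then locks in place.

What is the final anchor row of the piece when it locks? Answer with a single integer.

Spawn at (row=0, col=4). Try each row:
  row 0: fits
  row 1: fits
  row 2: blocked -> lock at row 1

Answer: 1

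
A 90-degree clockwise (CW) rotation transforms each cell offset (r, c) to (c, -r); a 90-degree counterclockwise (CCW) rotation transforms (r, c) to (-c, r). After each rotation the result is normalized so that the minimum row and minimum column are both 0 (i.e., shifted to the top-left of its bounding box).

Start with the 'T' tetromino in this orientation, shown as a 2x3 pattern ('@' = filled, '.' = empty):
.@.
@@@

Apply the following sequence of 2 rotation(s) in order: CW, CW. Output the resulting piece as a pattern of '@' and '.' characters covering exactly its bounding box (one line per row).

Answer: @@@
.@.

Derivation:
Start:
.@.
@@@
After rotation 1 (CW):
@.
@@
@.
After rotation 2 (CW):
@@@
.@.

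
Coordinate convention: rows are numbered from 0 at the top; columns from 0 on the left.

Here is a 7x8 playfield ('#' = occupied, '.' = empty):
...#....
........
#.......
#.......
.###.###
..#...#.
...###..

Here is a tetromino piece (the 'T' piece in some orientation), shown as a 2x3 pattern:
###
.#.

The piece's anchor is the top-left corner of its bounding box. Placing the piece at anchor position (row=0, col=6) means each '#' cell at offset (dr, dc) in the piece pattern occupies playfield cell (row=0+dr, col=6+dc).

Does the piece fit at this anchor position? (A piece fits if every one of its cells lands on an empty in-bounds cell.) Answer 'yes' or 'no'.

Answer: no

Derivation:
Check each piece cell at anchor (0, 6):
  offset (0,0) -> (0,6): empty -> OK
  offset (0,1) -> (0,7): empty -> OK
  offset (0,2) -> (0,8): out of bounds -> FAIL
  offset (1,1) -> (1,7): empty -> OK
All cells valid: no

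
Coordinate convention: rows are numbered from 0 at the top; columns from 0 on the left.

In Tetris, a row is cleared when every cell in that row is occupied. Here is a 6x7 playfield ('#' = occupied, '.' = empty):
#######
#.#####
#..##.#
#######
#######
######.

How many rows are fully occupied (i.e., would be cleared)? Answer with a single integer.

Answer: 3

Derivation:
Check each row:
  row 0: 0 empty cells -> FULL (clear)
  row 1: 1 empty cell -> not full
  row 2: 3 empty cells -> not full
  row 3: 0 empty cells -> FULL (clear)
  row 4: 0 empty cells -> FULL (clear)
  row 5: 1 empty cell -> not full
Total rows cleared: 3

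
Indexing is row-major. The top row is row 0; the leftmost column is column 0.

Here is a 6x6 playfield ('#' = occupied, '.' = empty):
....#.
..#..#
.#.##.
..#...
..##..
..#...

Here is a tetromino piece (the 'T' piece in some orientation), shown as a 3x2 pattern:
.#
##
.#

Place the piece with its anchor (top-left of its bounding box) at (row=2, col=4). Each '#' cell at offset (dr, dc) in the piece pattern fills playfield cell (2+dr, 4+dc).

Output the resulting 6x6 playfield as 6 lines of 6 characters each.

Answer: ....#.
..#..#
.#.###
..#.##
..##.#
..#...

Derivation:
Fill (2+0,4+1) = (2,5)
Fill (2+1,4+0) = (3,4)
Fill (2+1,4+1) = (3,5)
Fill (2+2,4+1) = (4,5)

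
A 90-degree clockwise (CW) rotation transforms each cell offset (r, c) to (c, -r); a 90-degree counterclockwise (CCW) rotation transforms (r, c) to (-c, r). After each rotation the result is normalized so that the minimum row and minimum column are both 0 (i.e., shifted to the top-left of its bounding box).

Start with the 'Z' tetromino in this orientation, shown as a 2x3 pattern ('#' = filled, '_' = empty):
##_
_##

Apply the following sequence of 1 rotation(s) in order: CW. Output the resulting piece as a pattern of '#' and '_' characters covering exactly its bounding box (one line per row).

Start:
##_
_##
After rotation 1 (CW):
_#
##
#_

Answer: _#
##
#_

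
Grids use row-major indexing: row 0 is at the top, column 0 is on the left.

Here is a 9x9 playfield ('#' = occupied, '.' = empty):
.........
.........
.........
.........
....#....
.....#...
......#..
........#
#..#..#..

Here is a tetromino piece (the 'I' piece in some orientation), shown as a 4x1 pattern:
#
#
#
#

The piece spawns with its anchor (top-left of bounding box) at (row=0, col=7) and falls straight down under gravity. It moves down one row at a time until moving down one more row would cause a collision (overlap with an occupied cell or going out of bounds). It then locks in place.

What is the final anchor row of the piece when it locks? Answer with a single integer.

Answer: 5

Derivation:
Spawn at (row=0, col=7). Try each row:
  row 0: fits
  row 1: fits
  row 2: fits
  row 3: fits
  row 4: fits
  row 5: fits
  row 6: blocked -> lock at row 5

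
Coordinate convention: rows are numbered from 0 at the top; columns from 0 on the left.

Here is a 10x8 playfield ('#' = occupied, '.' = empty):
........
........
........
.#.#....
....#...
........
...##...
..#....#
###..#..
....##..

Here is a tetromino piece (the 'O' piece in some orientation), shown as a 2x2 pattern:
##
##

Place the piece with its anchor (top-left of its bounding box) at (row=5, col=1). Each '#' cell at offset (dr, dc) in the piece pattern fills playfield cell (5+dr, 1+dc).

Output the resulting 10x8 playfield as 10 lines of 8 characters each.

Answer: ........
........
........
.#.#....
....#...
.##.....
.####...
..#....#
###..#..
....##..

Derivation:
Fill (5+0,1+0) = (5,1)
Fill (5+0,1+1) = (5,2)
Fill (5+1,1+0) = (6,1)
Fill (5+1,1+1) = (6,2)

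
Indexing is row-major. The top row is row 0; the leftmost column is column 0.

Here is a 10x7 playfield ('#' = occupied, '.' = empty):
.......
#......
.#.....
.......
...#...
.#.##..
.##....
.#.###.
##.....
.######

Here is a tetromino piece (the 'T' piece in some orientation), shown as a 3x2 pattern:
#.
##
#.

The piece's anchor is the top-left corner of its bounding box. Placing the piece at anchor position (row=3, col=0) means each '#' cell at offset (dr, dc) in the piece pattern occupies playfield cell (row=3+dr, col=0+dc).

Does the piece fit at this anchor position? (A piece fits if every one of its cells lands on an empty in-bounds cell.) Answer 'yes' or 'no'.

Check each piece cell at anchor (3, 0):
  offset (0,0) -> (3,0): empty -> OK
  offset (1,0) -> (4,0): empty -> OK
  offset (1,1) -> (4,1): empty -> OK
  offset (2,0) -> (5,0): empty -> OK
All cells valid: yes

Answer: yes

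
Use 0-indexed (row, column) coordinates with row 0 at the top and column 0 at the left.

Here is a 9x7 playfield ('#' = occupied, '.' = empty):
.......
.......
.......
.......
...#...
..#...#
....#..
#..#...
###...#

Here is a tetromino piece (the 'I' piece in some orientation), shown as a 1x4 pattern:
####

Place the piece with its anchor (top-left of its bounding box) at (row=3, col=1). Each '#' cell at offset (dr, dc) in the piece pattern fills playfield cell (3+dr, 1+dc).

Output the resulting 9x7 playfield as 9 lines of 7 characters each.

Answer: .......
.......
.......
.####..
...#...
..#...#
....#..
#..#...
###...#

Derivation:
Fill (3+0,1+0) = (3,1)
Fill (3+0,1+1) = (3,2)
Fill (3+0,1+2) = (3,3)
Fill (3+0,1+3) = (3,4)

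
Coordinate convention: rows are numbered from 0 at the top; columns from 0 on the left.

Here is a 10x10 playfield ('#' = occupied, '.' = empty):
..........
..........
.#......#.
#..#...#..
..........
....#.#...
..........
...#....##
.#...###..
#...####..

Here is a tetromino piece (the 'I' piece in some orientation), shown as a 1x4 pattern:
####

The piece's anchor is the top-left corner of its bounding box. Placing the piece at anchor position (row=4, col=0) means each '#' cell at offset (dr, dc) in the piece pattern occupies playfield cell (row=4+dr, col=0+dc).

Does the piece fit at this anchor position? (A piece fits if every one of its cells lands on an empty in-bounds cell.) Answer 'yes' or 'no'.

Check each piece cell at anchor (4, 0):
  offset (0,0) -> (4,0): empty -> OK
  offset (0,1) -> (4,1): empty -> OK
  offset (0,2) -> (4,2): empty -> OK
  offset (0,3) -> (4,3): empty -> OK
All cells valid: yes

Answer: yes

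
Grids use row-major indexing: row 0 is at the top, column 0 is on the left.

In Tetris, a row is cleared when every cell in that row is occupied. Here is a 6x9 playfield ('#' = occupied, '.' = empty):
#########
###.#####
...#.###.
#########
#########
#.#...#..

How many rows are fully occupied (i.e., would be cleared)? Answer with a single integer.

Answer: 3

Derivation:
Check each row:
  row 0: 0 empty cells -> FULL (clear)
  row 1: 1 empty cell -> not full
  row 2: 5 empty cells -> not full
  row 3: 0 empty cells -> FULL (clear)
  row 4: 0 empty cells -> FULL (clear)
  row 5: 6 empty cells -> not full
Total rows cleared: 3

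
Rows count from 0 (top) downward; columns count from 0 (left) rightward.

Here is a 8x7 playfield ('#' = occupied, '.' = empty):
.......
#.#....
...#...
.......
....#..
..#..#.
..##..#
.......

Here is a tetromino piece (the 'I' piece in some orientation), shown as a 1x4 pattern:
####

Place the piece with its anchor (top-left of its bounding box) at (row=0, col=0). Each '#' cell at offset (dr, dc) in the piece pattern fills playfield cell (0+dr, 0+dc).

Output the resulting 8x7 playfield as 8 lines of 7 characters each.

Answer: ####...
#.#....
...#...
.......
....#..
..#..#.
..##..#
.......

Derivation:
Fill (0+0,0+0) = (0,0)
Fill (0+0,0+1) = (0,1)
Fill (0+0,0+2) = (0,2)
Fill (0+0,0+3) = (0,3)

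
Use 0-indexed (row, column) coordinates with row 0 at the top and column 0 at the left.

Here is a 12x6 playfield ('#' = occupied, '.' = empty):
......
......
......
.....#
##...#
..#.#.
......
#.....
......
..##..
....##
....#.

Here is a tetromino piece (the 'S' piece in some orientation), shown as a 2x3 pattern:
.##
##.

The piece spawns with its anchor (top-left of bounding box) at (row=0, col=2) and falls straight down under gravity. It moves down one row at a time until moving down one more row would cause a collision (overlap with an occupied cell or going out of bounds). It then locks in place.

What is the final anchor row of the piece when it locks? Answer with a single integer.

Answer: 3

Derivation:
Spawn at (row=0, col=2). Try each row:
  row 0: fits
  row 1: fits
  row 2: fits
  row 3: fits
  row 4: blocked -> lock at row 3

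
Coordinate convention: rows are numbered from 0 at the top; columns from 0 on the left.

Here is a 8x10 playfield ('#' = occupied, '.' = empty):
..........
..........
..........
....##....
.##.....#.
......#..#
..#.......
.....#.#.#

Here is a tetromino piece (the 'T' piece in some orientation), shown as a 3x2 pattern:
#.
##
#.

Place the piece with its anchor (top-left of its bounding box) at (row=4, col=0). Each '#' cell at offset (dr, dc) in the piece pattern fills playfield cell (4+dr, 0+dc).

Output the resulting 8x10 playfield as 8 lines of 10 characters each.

Answer: ..........
..........
..........
....##....
###.....#.
##....#..#
#.#.......
.....#.#.#

Derivation:
Fill (4+0,0+0) = (4,0)
Fill (4+1,0+0) = (5,0)
Fill (4+1,0+1) = (5,1)
Fill (4+2,0+0) = (6,0)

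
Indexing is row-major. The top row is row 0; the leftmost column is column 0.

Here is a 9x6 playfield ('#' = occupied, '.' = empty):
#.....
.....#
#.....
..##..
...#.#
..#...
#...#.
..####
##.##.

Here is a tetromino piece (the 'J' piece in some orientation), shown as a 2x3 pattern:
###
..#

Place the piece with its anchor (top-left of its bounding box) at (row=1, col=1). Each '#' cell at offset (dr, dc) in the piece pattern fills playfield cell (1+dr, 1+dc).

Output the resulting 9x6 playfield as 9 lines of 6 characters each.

Answer: #.....
.###.#
#..#..
..##..
...#.#
..#...
#...#.
..####
##.##.

Derivation:
Fill (1+0,1+0) = (1,1)
Fill (1+0,1+1) = (1,2)
Fill (1+0,1+2) = (1,3)
Fill (1+1,1+2) = (2,3)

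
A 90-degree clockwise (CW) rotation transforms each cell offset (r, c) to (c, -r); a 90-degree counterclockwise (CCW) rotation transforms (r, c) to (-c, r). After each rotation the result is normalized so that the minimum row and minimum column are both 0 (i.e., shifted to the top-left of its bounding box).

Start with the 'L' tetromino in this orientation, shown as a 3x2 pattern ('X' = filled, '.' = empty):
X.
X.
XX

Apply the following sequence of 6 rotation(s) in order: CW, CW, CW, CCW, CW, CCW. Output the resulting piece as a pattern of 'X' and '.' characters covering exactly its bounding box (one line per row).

Answer: XX
.X
.X

Derivation:
Start:
X.
X.
XX
After rotation 1 (CW):
XXX
X..
After rotation 2 (CW):
XX
.X
.X
After rotation 3 (CW):
..X
XXX
After rotation 4 (CCW):
XX
.X
.X
After rotation 5 (CW):
..X
XXX
After rotation 6 (CCW):
XX
.X
.X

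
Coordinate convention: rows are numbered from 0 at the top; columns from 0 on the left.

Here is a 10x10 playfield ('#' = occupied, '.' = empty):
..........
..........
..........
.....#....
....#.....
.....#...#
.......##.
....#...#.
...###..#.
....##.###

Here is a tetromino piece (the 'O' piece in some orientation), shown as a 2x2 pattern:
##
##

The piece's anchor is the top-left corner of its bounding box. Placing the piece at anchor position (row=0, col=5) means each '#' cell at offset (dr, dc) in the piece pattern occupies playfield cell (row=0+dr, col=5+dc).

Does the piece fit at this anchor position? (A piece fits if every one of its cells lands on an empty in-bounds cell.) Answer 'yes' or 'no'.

Answer: yes

Derivation:
Check each piece cell at anchor (0, 5):
  offset (0,0) -> (0,5): empty -> OK
  offset (0,1) -> (0,6): empty -> OK
  offset (1,0) -> (1,5): empty -> OK
  offset (1,1) -> (1,6): empty -> OK
All cells valid: yes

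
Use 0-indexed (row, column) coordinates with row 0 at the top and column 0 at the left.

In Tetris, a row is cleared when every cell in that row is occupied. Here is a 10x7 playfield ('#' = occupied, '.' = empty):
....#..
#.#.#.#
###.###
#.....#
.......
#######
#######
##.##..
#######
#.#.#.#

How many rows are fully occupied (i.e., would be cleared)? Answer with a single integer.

Answer: 3

Derivation:
Check each row:
  row 0: 6 empty cells -> not full
  row 1: 3 empty cells -> not full
  row 2: 1 empty cell -> not full
  row 3: 5 empty cells -> not full
  row 4: 7 empty cells -> not full
  row 5: 0 empty cells -> FULL (clear)
  row 6: 0 empty cells -> FULL (clear)
  row 7: 3 empty cells -> not full
  row 8: 0 empty cells -> FULL (clear)
  row 9: 3 empty cells -> not full
Total rows cleared: 3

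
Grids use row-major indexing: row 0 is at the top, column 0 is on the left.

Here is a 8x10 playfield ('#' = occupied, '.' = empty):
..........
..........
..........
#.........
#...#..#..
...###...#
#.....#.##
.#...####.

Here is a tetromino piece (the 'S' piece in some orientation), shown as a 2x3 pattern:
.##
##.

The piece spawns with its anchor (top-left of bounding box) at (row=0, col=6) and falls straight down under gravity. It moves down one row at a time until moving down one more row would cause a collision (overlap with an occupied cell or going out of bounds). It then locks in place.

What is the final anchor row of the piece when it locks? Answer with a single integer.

Spawn at (row=0, col=6). Try each row:
  row 0: fits
  row 1: fits
  row 2: fits
  row 3: blocked -> lock at row 2

Answer: 2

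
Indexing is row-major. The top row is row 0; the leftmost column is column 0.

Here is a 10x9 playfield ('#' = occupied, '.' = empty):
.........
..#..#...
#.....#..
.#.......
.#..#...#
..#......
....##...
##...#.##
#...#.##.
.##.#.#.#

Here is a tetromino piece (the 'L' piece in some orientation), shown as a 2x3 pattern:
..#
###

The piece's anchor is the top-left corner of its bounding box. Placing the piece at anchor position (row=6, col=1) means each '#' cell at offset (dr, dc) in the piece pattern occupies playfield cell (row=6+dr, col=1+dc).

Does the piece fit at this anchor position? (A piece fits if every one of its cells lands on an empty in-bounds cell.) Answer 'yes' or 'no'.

Answer: no

Derivation:
Check each piece cell at anchor (6, 1):
  offset (0,2) -> (6,3): empty -> OK
  offset (1,0) -> (7,1): occupied ('#') -> FAIL
  offset (1,1) -> (7,2): empty -> OK
  offset (1,2) -> (7,3): empty -> OK
All cells valid: no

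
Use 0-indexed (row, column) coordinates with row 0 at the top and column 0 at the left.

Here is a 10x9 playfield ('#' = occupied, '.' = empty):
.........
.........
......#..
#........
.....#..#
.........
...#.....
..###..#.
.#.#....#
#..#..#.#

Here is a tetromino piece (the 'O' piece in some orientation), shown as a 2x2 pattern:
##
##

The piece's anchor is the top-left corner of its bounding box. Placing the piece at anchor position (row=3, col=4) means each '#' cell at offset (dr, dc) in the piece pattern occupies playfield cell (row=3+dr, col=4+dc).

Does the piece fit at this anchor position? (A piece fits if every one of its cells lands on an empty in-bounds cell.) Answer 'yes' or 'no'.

Answer: no

Derivation:
Check each piece cell at anchor (3, 4):
  offset (0,0) -> (3,4): empty -> OK
  offset (0,1) -> (3,5): empty -> OK
  offset (1,0) -> (4,4): empty -> OK
  offset (1,1) -> (4,5): occupied ('#') -> FAIL
All cells valid: no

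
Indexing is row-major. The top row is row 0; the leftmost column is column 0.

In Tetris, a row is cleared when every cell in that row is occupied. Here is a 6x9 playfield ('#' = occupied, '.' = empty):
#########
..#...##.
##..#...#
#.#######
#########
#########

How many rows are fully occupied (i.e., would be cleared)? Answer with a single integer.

Check each row:
  row 0: 0 empty cells -> FULL (clear)
  row 1: 6 empty cells -> not full
  row 2: 5 empty cells -> not full
  row 3: 1 empty cell -> not full
  row 4: 0 empty cells -> FULL (clear)
  row 5: 0 empty cells -> FULL (clear)
Total rows cleared: 3

Answer: 3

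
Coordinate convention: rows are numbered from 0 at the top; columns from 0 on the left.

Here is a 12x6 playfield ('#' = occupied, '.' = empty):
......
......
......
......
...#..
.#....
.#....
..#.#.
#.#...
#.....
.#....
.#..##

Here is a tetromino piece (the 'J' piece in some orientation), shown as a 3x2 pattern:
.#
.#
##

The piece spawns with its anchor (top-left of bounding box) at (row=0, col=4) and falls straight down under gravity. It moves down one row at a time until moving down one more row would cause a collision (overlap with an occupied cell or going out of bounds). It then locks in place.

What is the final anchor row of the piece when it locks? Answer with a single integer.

Answer: 4

Derivation:
Spawn at (row=0, col=4). Try each row:
  row 0: fits
  row 1: fits
  row 2: fits
  row 3: fits
  row 4: fits
  row 5: blocked -> lock at row 4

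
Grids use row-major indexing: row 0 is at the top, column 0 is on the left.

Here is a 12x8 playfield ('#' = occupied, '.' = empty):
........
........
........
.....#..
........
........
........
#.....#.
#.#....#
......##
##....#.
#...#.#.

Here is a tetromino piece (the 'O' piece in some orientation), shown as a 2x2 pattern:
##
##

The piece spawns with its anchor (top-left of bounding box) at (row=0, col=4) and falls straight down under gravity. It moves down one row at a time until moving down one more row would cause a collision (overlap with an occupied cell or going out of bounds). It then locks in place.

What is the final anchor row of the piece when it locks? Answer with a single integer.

Spawn at (row=0, col=4). Try each row:
  row 0: fits
  row 1: fits
  row 2: blocked -> lock at row 1

Answer: 1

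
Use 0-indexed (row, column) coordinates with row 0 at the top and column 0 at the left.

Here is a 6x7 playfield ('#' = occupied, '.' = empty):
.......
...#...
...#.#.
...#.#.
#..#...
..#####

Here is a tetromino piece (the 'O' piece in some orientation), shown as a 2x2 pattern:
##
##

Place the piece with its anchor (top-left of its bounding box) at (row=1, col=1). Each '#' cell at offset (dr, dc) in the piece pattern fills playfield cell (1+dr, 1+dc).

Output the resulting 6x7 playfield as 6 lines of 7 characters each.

Fill (1+0,1+0) = (1,1)
Fill (1+0,1+1) = (1,2)
Fill (1+1,1+0) = (2,1)
Fill (1+1,1+1) = (2,2)

Answer: .......
.###...
.###.#.
...#.#.
#..#...
..#####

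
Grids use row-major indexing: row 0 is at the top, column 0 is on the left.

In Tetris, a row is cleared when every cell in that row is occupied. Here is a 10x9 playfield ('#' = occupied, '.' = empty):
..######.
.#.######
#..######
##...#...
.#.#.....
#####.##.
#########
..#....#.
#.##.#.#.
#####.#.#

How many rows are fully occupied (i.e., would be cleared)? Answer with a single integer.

Answer: 1

Derivation:
Check each row:
  row 0: 3 empty cells -> not full
  row 1: 2 empty cells -> not full
  row 2: 2 empty cells -> not full
  row 3: 6 empty cells -> not full
  row 4: 7 empty cells -> not full
  row 5: 2 empty cells -> not full
  row 6: 0 empty cells -> FULL (clear)
  row 7: 7 empty cells -> not full
  row 8: 4 empty cells -> not full
  row 9: 2 empty cells -> not full
Total rows cleared: 1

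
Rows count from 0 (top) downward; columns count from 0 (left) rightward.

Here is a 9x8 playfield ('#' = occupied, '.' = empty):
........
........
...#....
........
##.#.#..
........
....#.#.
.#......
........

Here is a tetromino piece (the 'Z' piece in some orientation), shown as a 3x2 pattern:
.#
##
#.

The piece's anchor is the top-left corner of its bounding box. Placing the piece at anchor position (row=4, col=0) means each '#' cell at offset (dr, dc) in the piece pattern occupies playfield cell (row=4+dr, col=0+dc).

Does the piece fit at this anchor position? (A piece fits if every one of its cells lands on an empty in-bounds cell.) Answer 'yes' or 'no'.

Check each piece cell at anchor (4, 0):
  offset (0,1) -> (4,1): occupied ('#') -> FAIL
  offset (1,0) -> (5,0): empty -> OK
  offset (1,1) -> (5,1): empty -> OK
  offset (2,0) -> (6,0): empty -> OK
All cells valid: no

Answer: no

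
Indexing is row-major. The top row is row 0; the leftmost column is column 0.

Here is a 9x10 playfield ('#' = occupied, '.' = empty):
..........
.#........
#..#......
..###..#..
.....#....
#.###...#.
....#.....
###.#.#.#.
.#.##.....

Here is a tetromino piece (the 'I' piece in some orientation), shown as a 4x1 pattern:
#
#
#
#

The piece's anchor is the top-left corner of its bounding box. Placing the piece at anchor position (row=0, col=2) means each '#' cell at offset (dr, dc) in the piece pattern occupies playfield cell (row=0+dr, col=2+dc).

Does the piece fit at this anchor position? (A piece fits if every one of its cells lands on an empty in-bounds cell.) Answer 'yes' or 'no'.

Check each piece cell at anchor (0, 2):
  offset (0,0) -> (0,2): empty -> OK
  offset (1,0) -> (1,2): empty -> OK
  offset (2,0) -> (2,2): empty -> OK
  offset (3,0) -> (3,2): occupied ('#') -> FAIL
All cells valid: no

Answer: no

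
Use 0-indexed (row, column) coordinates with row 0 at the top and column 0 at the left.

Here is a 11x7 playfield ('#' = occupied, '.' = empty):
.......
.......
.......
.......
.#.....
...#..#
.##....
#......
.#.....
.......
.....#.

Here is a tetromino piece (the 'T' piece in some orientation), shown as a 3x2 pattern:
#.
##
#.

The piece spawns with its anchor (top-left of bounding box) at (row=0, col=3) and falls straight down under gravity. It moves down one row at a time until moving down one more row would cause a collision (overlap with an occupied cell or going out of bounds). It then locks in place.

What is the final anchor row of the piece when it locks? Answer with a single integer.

Spawn at (row=0, col=3). Try each row:
  row 0: fits
  row 1: fits
  row 2: fits
  row 3: blocked -> lock at row 2

Answer: 2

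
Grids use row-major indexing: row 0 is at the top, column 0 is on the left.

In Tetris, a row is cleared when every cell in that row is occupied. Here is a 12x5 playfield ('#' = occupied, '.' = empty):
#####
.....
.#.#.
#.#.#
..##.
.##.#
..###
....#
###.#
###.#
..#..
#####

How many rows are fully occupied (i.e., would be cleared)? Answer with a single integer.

Answer: 2

Derivation:
Check each row:
  row 0: 0 empty cells -> FULL (clear)
  row 1: 5 empty cells -> not full
  row 2: 3 empty cells -> not full
  row 3: 2 empty cells -> not full
  row 4: 3 empty cells -> not full
  row 5: 2 empty cells -> not full
  row 6: 2 empty cells -> not full
  row 7: 4 empty cells -> not full
  row 8: 1 empty cell -> not full
  row 9: 1 empty cell -> not full
  row 10: 4 empty cells -> not full
  row 11: 0 empty cells -> FULL (clear)
Total rows cleared: 2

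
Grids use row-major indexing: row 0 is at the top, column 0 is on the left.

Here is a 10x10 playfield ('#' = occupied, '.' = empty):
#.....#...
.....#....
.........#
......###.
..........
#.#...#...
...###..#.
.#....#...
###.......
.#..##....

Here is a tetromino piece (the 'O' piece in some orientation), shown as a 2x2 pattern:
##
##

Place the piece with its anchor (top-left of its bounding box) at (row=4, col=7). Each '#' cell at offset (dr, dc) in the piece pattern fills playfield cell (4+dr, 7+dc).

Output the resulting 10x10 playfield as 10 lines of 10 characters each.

Answer: #.....#...
.....#....
.........#
......###.
.......##.
#.#...###.
...###..#.
.#....#...
###.......
.#..##....

Derivation:
Fill (4+0,7+0) = (4,7)
Fill (4+0,7+1) = (4,8)
Fill (4+1,7+0) = (5,7)
Fill (4+1,7+1) = (5,8)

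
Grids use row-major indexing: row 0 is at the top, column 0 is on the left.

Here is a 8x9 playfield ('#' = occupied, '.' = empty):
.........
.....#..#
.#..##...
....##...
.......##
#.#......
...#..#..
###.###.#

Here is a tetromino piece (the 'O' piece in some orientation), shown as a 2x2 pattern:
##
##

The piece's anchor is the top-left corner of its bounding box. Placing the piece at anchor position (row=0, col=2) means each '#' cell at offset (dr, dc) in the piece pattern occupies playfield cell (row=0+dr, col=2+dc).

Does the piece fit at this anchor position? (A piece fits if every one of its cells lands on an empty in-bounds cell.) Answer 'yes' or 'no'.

Answer: yes

Derivation:
Check each piece cell at anchor (0, 2):
  offset (0,0) -> (0,2): empty -> OK
  offset (0,1) -> (0,3): empty -> OK
  offset (1,0) -> (1,2): empty -> OK
  offset (1,1) -> (1,3): empty -> OK
All cells valid: yes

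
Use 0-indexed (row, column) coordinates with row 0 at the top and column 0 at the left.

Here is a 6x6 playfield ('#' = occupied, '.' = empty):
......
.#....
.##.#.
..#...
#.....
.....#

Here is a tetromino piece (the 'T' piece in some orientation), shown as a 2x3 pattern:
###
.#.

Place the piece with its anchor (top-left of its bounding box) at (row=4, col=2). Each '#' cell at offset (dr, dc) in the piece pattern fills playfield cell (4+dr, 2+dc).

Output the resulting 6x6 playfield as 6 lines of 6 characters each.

Answer: ......
.#....
.##.#.
..#...
#.###.
...#.#

Derivation:
Fill (4+0,2+0) = (4,2)
Fill (4+0,2+1) = (4,3)
Fill (4+0,2+2) = (4,4)
Fill (4+1,2+1) = (5,3)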